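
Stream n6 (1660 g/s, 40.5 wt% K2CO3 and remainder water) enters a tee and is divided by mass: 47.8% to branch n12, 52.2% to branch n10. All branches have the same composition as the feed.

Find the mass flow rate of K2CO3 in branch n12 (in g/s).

321.4 g/s

Branch n12 total = 0.478×1660 = 793.48 g/s.
K2CO3 in n12 = 0.405×793.48 = 321.36 g/s.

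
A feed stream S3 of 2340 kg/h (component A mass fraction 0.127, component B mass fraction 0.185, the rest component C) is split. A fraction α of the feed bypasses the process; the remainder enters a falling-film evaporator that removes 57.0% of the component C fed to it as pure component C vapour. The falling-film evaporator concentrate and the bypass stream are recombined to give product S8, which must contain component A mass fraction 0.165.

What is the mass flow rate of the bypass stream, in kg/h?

965.8 kg/h

All 2340×0.127 = 297.18 kg/h of component A reaches S8, so S8 = 297.18/0.165 = 1801.1 kg/h and vapour = 538.91 kg/h.
The evaporator receives (1−α)·2340 of feed at 0.688 component C and removes 0.570 of that component C:
0.570×0.688×(1−α)×2340 = 538.91
(1−α) = 538.91/917.65 = 0.5873;  α = 0.4127.
Bypass flow = 0.4127×2340 = 965.79 kg/h.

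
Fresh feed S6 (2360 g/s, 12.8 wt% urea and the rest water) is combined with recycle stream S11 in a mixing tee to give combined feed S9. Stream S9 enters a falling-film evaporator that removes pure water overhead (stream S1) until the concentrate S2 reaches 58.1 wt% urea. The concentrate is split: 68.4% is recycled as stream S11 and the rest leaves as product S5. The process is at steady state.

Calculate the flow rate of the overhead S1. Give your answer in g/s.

Overall urea balance (none leaves overhead): urea in fresh feed = urea in product, i.e. 2360×0.128 = (1−0.684)·S2·0.581.
S2 = 302.08/(0.581×0.316) = 1645.4 g/s.
Recycle S11 = 0.684×1645.4 = 1125.4 g/s.
Combined feed S9 = 2360 + 1125.4 = 3485.4 g/s.
Overhead S1 = S9 − S2 = 3485.4 − 1645.4 = 1840.1 g/s.

1840 g/s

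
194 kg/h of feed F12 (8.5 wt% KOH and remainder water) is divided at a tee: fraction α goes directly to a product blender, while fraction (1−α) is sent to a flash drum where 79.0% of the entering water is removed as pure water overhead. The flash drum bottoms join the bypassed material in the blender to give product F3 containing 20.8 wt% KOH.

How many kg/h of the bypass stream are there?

All 194×0.085 = 16.49 kg/h of KOH reaches F3, so F3 = 16.49/0.208 = 79.279 kg/h and vapour = 114.72 kg/h.
The evaporator receives (1−α)·194 of feed at 0.915 water and removes 0.790 of that water:
0.790×0.915×(1−α)×194 = 114.72
(1−α) = 114.72/140.23 = 0.8181;  α = 0.1819.
Bypass flow = 0.1819×194 = 35.293 kg/h.

35.29 kg/h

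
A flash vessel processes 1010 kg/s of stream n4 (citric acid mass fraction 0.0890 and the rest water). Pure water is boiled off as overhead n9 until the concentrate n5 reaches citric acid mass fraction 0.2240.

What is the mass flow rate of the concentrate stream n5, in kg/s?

401.3 kg/s

citric acid is conserved: 1010×0.089 = 89.89 kg/s all reports to the concentrate.
Concentrate = 89.89/(target fraction) = 401.29 kg/s.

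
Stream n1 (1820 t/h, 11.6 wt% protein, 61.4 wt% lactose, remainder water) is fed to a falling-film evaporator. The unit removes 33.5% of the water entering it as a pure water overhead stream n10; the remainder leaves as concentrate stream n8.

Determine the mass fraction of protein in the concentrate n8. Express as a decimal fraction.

0.128

protein is not removed: 1820×0.116 = 211.12 t/h of protein enters n8.
water entering = 1820×0.270 = 491.4 t/h; overhead removed = 0.335×491.4 = 164.62 t/h.
Concentrate = 1820 − 164.62 = 1655.4 t/h.
Mass fraction = 211.12/1655.4 = 0.128.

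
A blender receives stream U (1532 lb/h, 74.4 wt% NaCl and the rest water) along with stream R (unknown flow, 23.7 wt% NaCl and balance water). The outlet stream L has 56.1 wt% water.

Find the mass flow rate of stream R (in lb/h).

2313 lb/h

Let R be the unknown flow. Total out = 1532 + R.
water balance: 392.19 + 0.763·R = 0.561·(1532 + R)
(0.763 − 0.561)·R = 0.561×1532 − 392.19 = 467.26
R = 467.26 / 0.202 = 2313.2 lb/h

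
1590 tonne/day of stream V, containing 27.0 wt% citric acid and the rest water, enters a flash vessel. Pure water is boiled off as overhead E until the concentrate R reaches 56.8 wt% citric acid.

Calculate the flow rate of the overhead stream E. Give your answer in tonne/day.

834.2 tonne/day

citric acid is conserved: 1590×0.270 = 429.3 tonne/day all reports to the concentrate.
Concentrate = 429.3/(target fraction) = 755.81 tonne/day.
Overhead = 1590 − 755.81 = 834.19 tonne/day.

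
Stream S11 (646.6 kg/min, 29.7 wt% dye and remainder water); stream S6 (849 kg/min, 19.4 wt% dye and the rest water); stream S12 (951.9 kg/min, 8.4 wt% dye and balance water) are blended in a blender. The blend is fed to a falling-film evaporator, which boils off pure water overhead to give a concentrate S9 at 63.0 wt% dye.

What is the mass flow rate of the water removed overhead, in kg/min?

dye entering = 646.6×0.297 + 849×0.194 + 951.9×0.084 = 436.71 kg/min.
All dye reports to S9, so S9 = 436.71/0.630 = 693.18 kg/min.
Total feed = 2447.5 kg/min; overhead = 2447.5 − 693.18 = 1754.3 kg/min.

1754 kg/min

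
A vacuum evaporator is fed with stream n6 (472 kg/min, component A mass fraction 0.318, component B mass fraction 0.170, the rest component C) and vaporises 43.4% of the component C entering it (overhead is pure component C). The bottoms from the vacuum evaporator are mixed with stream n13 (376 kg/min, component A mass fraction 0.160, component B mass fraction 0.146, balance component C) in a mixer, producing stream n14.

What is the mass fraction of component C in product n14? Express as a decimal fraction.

0.535

Vapour removed = 0.434×0.512×472 = 104.88 kg/min; concentrate = 367.12 kg/min.
component C reaching the mixer = 136.78 (from concentrate) + 376×0.694 = 397.73 kg/min.
Product flow = 367.12 + 376 = 743.12 kg/min; component C fraction = 0.535.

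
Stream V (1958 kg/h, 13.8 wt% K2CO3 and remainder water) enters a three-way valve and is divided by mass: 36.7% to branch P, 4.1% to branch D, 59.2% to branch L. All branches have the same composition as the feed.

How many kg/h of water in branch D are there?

Branch D total = 0.041×1958 = 80.278 kg/h.
water in D = 0.862×80.278 = 69.2 kg/h.

69.2 kg/h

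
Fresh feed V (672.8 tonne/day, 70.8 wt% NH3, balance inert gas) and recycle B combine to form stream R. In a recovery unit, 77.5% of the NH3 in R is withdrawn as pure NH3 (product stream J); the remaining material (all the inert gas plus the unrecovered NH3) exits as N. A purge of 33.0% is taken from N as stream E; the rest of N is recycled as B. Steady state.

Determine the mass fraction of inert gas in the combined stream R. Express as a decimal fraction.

0.515

inert gas enters only via V and leaves only via the purge: 672.8×0.292 = 0.330×(inert gas in N), and the recovery unit passes all inert gas, so inert gas in R = inert gas in N = 595.33 tonne/day.
NH3 in R: m_A = 672.8×0.708 + (1−0.330)·(1−0.775)·m_A, so m_A = 476.34/0.8493 = 560.9 tonne/day.
R = 560.9 + 595.33 = 1156.2 tonne/day.
inert gas fraction in R = 595.33/1156.2 = 0.515.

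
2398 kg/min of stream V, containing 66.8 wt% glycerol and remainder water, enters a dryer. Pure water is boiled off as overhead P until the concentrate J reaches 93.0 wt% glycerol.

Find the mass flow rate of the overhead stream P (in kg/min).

675.6 kg/min

glycerol is conserved: 2398×0.668 = 1601.9 kg/min all reports to the concentrate.
Concentrate = 1601.9/(target fraction) = 1722.4 kg/min.
Overhead = 2398 − 1722.4 = 675.57 kg/min.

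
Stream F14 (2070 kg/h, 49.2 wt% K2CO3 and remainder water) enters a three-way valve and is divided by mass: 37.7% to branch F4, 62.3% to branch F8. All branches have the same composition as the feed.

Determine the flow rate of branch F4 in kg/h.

Branch F4 flow = 0.377×2070 = 780.39 kg/h.

780.4 kg/h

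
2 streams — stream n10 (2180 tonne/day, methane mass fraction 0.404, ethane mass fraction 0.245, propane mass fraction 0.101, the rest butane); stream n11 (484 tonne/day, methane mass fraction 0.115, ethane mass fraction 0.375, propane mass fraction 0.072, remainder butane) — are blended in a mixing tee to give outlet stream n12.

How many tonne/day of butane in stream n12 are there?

butane out = butane in = 2180×0.250 + 484×0.438 = 756.99 tonne/day.

757 tonne/day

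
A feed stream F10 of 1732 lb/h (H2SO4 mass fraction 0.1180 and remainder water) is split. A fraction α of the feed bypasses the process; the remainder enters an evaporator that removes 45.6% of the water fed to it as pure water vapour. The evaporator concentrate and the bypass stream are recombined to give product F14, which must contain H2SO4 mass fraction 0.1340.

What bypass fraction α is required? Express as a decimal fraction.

0.703

All 1732×0.118 = 204.38 lb/h of H2SO4 reaches F14, so F14 = 204.38/0.134 = 1525.2 lb/h and vapour = 206.81 lb/h.
The evaporator receives (1−α)·1732 of feed at 0.882 water and removes 0.456 of that water:
0.456×0.882×(1−α)×1732 = 206.81
(1−α) = 206.81/696.6 = 0.2969;  α = 0.7031.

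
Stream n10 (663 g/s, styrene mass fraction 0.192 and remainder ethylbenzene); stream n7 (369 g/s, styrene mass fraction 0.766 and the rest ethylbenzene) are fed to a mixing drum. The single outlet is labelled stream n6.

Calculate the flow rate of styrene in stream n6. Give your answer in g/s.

styrene out = styrene in = 663×0.192 + 369×0.766 = 409.95 g/s.

409.9 g/s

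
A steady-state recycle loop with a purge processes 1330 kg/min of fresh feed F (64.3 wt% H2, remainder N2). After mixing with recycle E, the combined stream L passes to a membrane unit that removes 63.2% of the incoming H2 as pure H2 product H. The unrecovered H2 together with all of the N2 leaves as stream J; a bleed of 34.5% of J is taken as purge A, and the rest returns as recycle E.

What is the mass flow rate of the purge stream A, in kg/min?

N2 enters only via F and leaves only via the purge: 1330×0.357 = 0.345×(N2 in J), and the membrane unit passes all N2, so N2 in L = N2 in J = 1376.3 kg/min.
H2 in L: m_A = 1330×0.643 + (1−0.345)·(1−0.632)·m_A, so m_A = 855.19/0.7590 = 1126.8 kg/min.
J = (1−0.632)×1126.8 + 1376.3 = 1790.9 kg/min.
Purge A = 0.345×1790.9 = 617.87 kg/min.

617.9 kg/min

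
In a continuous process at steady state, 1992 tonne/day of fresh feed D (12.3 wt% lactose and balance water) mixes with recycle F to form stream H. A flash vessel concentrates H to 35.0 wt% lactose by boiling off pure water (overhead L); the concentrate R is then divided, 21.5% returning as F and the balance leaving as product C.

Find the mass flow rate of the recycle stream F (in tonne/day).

Overall lactose balance (none leaves overhead): lactose in fresh feed = lactose in product, i.e. 1992×0.123 = (1−0.215)·R·0.350.
R = 245.02/(0.350×0.785) = 891.78 tonne/day.
Recycle F = 0.215×891.78 = 191.73 tonne/day.

191.7 tonne/day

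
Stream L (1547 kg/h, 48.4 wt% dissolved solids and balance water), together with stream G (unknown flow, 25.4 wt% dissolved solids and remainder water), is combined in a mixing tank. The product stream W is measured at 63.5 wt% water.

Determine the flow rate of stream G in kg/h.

1658 kg/h

Let G be the unknown flow. Total out = 1547 + G.
water balance: 798.25 + 0.746·G = 0.635·(1547 + G)
(0.746 − 0.635)·G = 0.635×1547 − 798.25 = 184.09
G = 184.09 / 0.111 = 1658.5 kg/h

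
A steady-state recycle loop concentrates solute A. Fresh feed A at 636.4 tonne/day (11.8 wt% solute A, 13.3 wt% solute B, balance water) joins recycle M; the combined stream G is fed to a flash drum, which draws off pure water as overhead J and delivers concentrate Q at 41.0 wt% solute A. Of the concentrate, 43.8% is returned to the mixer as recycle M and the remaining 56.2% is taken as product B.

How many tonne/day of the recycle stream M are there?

142.7 tonne/day

Overall solute A balance (none leaves overhead): solute A in fresh feed = solute A in product, i.e. 636.4×0.118 = (1−0.438)·Q·0.410.
Q = 75.095/(0.410×0.562) = 325.91 tonne/day.
Recycle M = 0.438×325.91 = 142.75 tonne/day.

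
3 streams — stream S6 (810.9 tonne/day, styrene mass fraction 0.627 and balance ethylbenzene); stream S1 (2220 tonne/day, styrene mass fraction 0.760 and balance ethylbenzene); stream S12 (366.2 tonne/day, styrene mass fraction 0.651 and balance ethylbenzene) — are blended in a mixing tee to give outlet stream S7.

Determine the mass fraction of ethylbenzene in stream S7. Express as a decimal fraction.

Total flow out = 810.9 + 2220 + 366.2 = 3397.1 tonne/day.
ethylbenzene in = 810.9×0.373 + 2220×0.240 + 366.2×0.349 = 963.07 tonne/day.
ethylbenzene mass fraction in S7 = 963.07/3397.1 = 0.283.

0.283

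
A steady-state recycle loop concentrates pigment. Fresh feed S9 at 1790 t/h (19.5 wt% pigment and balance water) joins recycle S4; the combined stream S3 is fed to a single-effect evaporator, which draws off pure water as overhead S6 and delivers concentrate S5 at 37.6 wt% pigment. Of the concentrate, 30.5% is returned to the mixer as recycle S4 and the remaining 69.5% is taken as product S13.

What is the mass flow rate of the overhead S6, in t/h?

861.7 t/h

Overall pigment balance (none leaves overhead): pigment in fresh feed = pigment in product, i.e. 1790×0.195 = (1−0.305)·S5·0.376.
S5 = 349.05/(0.376×0.695) = 1335.7 t/h.
Recycle S4 = 0.305×1335.7 = 407.39 t/h.
Combined feed S3 = 1790 + 407.39 = 2197.4 t/h.
Overhead S6 = S3 − S5 = 2197.4 − 1335.7 = 861.68 t/h.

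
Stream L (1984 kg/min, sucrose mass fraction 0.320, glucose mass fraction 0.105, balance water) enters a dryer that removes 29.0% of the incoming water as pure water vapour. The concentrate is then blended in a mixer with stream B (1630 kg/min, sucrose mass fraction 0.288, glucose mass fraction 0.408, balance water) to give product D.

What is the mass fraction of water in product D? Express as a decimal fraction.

0.398

Vapour removed = 0.290×0.575×1984 = 330.83 kg/min; concentrate = 1653.2 kg/min.
water reaching the mixer = 809.97 (from concentrate) + 1630×0.304 = 1305.5 kg/min.
Product flow = 1653.2 + 1630 = 3283.2 kg/min; water fraction = 0.398.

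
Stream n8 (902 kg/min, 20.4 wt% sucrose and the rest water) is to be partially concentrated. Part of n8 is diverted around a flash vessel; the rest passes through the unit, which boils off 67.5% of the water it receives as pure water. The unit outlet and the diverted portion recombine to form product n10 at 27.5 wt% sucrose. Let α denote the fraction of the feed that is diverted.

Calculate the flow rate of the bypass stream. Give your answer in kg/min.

468.6 kg/min

All 902×0.204 = 184.01 kg/min of sucrose reaches n10, so n10 = 184.01/0.275 = 669.12 kg/min and vapour = 232.88 kg/min.
The evaporator receives (1−α)·902 of feed at 0.796 water and removes 0.675 of that water:
0.675×0.796×(1−α)×902 = 232.88
(1−α) = 232.88/484.64 = 0.4805;  α = 0.5195.
Bypass flow = 0.5195×902 = 468.57 kg/min.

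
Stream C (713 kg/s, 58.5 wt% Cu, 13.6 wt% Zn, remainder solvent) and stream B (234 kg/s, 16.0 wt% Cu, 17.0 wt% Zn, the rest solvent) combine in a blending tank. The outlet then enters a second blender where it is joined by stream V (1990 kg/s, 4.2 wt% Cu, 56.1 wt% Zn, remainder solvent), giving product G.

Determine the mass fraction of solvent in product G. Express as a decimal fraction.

Overall, product flow = 2937 kg/s.
solvent in = 713×0.279 + 234×0.670 + 1990×0.397 = 1145.7 kg/s.
solvent fraction in G = 0.390.

0.390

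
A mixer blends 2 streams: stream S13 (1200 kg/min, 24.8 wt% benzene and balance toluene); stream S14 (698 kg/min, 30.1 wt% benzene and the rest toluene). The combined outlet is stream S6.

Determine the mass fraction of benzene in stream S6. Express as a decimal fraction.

0.267

Total flow out = 1200 + 698 = 1898 kg/min.
benzene in = 1200×0.248 + 698×0.301 = 507.7 kg/min.
benzene mass fraction in S6 = 507.7/1898 = 0.267.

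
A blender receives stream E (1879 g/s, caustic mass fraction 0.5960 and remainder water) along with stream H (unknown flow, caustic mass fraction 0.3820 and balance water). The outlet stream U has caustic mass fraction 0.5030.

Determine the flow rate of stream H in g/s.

Let H be the unknown flow. Total out = 1879 + H.
caustic balance: 1119.9 + 0.382·H = 0.503·(1879 + H)
(0.382 − 0.503)·H = 0.503×1879 − 1119.9 = -174.75
H = -174.75 / -0.121 = 1444.2 g/s

1444 g/s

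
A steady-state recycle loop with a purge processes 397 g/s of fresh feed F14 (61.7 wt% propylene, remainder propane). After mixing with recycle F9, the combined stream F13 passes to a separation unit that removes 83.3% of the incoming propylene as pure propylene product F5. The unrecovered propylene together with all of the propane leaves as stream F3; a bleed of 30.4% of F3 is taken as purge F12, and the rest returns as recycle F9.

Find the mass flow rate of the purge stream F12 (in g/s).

166.1 g/s

propane enters only via F14 and leaves only via the purge: 397×0.383 = 0.304×(propane in F3), and the separation unit passes all propane, so propane in F13 = propane in F3 = 500.17 g/s.
propylene in F13: m_A = 397×0.617 + (1−0.304)·(1−0.833)·m_A, so m_A = 244.95/0.8838 = 277.16 g/s.
F3 = (1−0.833)×277.16 + 500.17 = 546.45 g/s.
Purge F12 = 0.304×546.45 = 166.12 g/s.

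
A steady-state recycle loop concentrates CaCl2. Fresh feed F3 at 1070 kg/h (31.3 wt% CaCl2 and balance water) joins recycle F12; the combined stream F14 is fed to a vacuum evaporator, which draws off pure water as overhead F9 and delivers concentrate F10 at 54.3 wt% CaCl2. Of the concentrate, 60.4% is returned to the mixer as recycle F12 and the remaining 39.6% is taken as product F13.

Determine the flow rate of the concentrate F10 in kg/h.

1558 kg/h

Overall CaCl2 balance (none leaves overhead): CaCl2 in fresh feed = CaCl2 in product, i.e. 1070×0.313 = (1−0.604)·F10·0.543.
F10 = 334.91/(0.543×0.396) = 1557.5 kg/h.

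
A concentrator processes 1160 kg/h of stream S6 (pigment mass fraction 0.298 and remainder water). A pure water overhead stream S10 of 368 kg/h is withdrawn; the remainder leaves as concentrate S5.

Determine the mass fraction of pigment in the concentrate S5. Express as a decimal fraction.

0.436

pigment is not removed: 1160×0.298 = 345.68 kg/h of pigment enters S5.
Concentrate = 1160 − 368 = 792 kg/h.
Mass fraction = 345.68/792 = 0.436.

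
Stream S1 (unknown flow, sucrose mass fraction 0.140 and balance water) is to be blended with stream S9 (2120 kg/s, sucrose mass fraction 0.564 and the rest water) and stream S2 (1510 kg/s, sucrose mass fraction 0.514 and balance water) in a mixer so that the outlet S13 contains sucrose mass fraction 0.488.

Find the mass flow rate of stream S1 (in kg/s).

575.8 kg/s

Let S1 be the unknown flow. Total out = 3630 + S1.
sucrose balance: 1971.8 + 0.140·S1 = 0.488·(3630 + S1)
(0.140 − 0.488)·S1 = 0.488×3630 − 1971.8 = -200.38
S1 = -200.38 / -0.348 = 575.8 kg/s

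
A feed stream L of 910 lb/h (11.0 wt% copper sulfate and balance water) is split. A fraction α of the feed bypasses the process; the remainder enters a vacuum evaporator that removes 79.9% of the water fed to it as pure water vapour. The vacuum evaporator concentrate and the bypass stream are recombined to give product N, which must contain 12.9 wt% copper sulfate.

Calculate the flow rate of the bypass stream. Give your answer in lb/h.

All 910×0.110 = 100.1 lb/h of copper sulfate reaches N, so N = 100.1/0.129 = 775.97 lb/h and vapour = 134.03 lb/h.
The evaporator receives (1−α)·910 of feed at 0.890 water and removes 0.799 of that water:
0.799×0.890×(1−α)×910 = 134.03
(1−α) = 134.03/647.11 = 0.2071;  α = 0.7929.
Bypass flow = 0.7929×910 = 721.52 lb/h.

721.5 lb/h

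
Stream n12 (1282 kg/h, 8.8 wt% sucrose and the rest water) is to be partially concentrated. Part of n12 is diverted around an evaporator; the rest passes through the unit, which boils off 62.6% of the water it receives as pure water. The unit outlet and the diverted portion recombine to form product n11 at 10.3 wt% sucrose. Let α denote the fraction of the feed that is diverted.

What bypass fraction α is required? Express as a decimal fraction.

All 1282×0.088 = 112.82 kg/h of sucrose reaches n11, so n11 = 112.82/0.103 = 1095.3 kg/h and vapour = 186.7 kg/h.
The evaporator receives (1−α)·1282 of feed at 0.912 water and removes 0.626 of that water:
0.626×0.912×(1−α)×1282 = 186.7
(1−α) = 186.7/731.91 = 0.2551;  α = 0.7449.

0.745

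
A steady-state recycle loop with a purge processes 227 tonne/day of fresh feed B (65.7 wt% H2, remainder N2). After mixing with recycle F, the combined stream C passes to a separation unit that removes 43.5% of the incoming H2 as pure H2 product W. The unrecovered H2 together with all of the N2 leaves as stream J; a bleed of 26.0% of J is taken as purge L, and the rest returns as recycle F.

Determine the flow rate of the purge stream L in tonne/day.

115.5 tonne/day

N2 enters only via B and leaves only via the purge: 227×0.343 = 0.260×(N2 in J), and the separation unit passes all N2, so N2 in C = N2 in J = 299.47 tonne/day.
H2 in C: m_A = 227×0.657 + (1−0.260)·(1−0.435)·m_A, so m_A = 149.14/0.5819 = 256.3 tonne/day.
J = (1−0.435)×256.3 + 299.47 = 444.27 tonne/day.
Purge L = 0.260×444.27 = 115.51 tonne/day.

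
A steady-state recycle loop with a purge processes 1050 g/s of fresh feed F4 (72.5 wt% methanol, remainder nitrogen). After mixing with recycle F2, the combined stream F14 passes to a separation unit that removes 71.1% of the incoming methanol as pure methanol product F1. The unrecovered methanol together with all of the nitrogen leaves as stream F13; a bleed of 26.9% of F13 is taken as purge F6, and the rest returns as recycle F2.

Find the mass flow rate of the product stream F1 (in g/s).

methanol in F14: m_A = 1050×0.725 + (1−0.269)·(1−0.711)·m_A, so m_A = 761.25/0.7887 = 965.15 g/s.
Product F1 = 0.711×965.15 = 686.22 g/s.

686.2 g/s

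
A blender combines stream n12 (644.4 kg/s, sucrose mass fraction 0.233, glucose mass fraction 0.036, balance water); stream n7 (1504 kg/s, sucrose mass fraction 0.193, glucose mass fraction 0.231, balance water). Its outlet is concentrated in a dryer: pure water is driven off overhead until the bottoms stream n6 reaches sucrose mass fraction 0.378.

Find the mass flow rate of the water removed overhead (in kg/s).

sucrose entering = 644.4×0.233 + 1504×0.193 = 440.42 kg/s.
All sucrose reports to n6, so n6 = 440.42/0.378 = 1165.1 kg/s.
Total feed = 2148.4 kg/s; overhead = 2148.4 − 1165.1 = 983.28 kg/s.

983.3 kg/s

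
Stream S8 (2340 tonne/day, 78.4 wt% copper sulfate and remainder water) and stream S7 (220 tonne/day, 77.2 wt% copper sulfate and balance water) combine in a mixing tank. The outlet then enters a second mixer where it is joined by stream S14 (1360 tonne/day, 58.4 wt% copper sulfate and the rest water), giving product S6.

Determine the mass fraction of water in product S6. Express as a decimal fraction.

0.2861

Overall, product flow = 3920 tonne/day.
water in = 2340×0.216 + 220×0.228 + 1360×0.416 = 1121.4 tonne/day.
water fraction in S6 = 0.2861.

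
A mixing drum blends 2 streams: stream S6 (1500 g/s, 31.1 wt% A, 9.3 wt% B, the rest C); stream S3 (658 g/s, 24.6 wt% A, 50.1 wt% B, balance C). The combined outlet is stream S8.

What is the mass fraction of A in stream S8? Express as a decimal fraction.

Total flow out = 1500 + 658 = 2158 g/s.
A in = 1500×0.311 + 658×0.246 = 628.37 g/s.
A mass fraction in S8 = 628.37/2158 = 0.2912.

0.2912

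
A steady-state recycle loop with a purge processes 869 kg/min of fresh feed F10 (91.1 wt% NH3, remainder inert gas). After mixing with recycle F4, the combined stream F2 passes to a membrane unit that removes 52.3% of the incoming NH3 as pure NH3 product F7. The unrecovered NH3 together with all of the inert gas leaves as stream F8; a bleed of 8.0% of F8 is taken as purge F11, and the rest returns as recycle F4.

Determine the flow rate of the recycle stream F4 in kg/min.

inert gas enters only via F10 and leaves only via the purge: 869×0.089 = 0.080×(inert gas in F8), and the membrane unit passes all inert gas, so inert gas in F2 = inert gas in F8 = 966.76 kg/min.
NH3 in F2: m_A = 869×0.911 + (1−0.080)·(1−0.523)·m_A, so m_A = 791.66/0.5612 = 1410.8 kg/min.
F8 = (1−0.523)×1410.8 + 966.76 = 1639.7 kg/min.
Recycle F4 = (1−0.080)×1639.7 = 1508.5 kg/min.

1509 kg/min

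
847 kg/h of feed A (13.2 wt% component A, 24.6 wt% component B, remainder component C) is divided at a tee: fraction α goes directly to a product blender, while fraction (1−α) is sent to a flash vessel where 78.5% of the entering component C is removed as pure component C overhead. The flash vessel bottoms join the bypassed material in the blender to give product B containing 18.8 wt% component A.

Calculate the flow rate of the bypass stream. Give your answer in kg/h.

330.3 kg/h

All 847×0.132 = 111.8 kg/h of component A reaches B, so B = 111.8/0.188 = 594.7 kg/h and vapour = 252.3 kg/h.
The evaporator receives (1−α)·847 of feed at 0.622 component C and removes 0.785 of that component C:
0.785×0.622×(1−α)×847 = 252.3
(1−α) = 252.3/413.56 = 0.6101;  α = 0.3899.
Bypass flow = 0.3899×847 = 330.28 kg/h.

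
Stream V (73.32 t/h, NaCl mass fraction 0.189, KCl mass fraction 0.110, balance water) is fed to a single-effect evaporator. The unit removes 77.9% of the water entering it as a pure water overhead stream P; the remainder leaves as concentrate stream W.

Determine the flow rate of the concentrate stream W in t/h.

water entering = 73.32×0.701 = 51.397 t/h; overhead removed = 0.779×51.397 = 40.039 t/h.
Concentrate = 73.32 − 40.039 = 33.281 t/h.

33.28 t/h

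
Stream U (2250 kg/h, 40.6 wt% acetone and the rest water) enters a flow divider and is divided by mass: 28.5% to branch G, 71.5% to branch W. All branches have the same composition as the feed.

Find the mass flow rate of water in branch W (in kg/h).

955.6 kg/h

Branch W total = 0.715×2250 = 1608.8 kg/h.
water in W = 0.594×1608.8 = 955.6 kg/h.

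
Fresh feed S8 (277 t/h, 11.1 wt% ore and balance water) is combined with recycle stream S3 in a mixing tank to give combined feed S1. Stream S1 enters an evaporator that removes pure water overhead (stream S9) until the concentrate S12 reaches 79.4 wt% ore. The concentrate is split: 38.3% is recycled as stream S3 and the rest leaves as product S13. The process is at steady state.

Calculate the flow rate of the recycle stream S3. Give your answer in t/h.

Overall ore balance (none leaves overhead): ore in fresh feed = ore in product, i.e. 277×0.111 = (1−0.383)·S12·0.794.
S12 = 30.747/(0.794×0.617) = 62.762 t/h.
Recycle S3 = 0.383×62.762 = 24.038 t/h.

24.04 t/h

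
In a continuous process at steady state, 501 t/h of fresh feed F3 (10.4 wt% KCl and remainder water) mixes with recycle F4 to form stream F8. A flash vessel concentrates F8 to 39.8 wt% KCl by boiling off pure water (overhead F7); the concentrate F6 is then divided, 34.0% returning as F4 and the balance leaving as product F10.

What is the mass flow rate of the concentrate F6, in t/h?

Overall KCl balance (none leaves overhead): KCl in fresh feed = KCl in product, i.e. 501×0.104 = (1−0.340)·F6·0.398.
F6 = 52.104/(0.398×0.660) = 198.36 t/h.

198.4 t/h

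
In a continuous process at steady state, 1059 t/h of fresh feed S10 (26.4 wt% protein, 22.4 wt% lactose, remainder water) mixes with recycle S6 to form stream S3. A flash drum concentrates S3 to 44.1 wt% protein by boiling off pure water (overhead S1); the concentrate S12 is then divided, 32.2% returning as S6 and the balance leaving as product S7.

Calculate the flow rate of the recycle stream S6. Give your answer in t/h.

Overall protein balance (none leaves overhead): protein in fresh feed = protein in product, i.e. 1059×0.264 = (1−0.322)·S12·0.441.
S12 = 279.58/(0.441×0.678) = 935.04 t/h.
Recycle S6 = 0.322×935.04 = 301.08 t/h.

301.1 t/h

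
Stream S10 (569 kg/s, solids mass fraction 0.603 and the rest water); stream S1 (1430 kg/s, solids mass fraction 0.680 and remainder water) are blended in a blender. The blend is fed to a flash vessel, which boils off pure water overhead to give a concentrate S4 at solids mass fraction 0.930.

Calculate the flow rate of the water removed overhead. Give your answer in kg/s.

584.5 kg/s

solids entering = 569×0.603 + 1430×0.680 = 1315.5 kg/s.
All solids reports to S4, so S4 = 1315.5/0.930 = 1414.5 kg/s.
Total feed = 1999 kg/s; overhead = 1999 − 1414.5 = 584.48 kg/s.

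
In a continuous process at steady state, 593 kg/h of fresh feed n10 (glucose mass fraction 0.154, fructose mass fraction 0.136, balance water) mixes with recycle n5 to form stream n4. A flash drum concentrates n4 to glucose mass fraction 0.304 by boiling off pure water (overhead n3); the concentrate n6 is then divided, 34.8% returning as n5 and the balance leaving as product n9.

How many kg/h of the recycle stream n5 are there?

160.3 kg/h

Overall glucose balance (none leaves overhead): glucose in fresh feed = glucose in product, i.e. 593×0.154 = (1−0.348)·n6·0.304.
n6 = 91.322/(0.304×0.652) = 460.74 kg/h.
Recycle n5 = 0.348×460.74 = 160.34 kg/h.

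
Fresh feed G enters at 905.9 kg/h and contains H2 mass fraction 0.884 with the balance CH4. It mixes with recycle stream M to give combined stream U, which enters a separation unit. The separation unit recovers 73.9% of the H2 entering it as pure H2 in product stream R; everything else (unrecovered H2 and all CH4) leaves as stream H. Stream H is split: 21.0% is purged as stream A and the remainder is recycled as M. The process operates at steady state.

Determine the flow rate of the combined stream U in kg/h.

CH4 enters only via G and leaves only via the purge: 905.9×0.116 = 0.210×(CH4 in H), and the separation unit passes all CH4, so CH4 in U = CH4 in H = 500.4 kg/h.
H2 in U: m_A = 905.9×0.884 + (1−0.210)·(1−0.739)·m_A, so m_A = 800.82/0.7938 = 1008.8 kg/h.
U = 1008.8 + 500.4 = 1509.2 kg/h.

1509 kg/h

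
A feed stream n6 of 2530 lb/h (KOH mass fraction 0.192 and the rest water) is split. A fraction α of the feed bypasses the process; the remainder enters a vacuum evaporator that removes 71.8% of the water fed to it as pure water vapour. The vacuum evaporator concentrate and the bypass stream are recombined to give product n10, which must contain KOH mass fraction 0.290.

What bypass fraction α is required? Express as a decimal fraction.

All 2530×0.192 = 485.76 lb/h of KOH reaches n10, so n10 = 485.76/0.290 = 1675 lb/h and vapour = 854.97 lb/h.
The evaporator receives (1−α)·2530 of feed at 0.808 water and removes 0.718 of that water:
0.718×0.808×(1−α)×2530 = 854.97
(1−α) = 854.97/1467.8 = 0.5825;  α = 0.4175.

0.418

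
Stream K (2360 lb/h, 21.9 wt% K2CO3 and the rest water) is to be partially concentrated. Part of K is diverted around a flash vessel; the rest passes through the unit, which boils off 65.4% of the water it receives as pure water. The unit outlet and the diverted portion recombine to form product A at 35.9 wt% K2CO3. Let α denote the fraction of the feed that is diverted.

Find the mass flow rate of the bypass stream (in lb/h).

558.2 lb/h

All 2360×0.219 = 516.84 lb/h of K2CO3 reaches A, so A = 516.84/0.359 = 1439.7 lb/h and vapour = 920.33 lb/h.
The evaporator receives (1−α)·2360 of feed at 0.781 water and removes 0.654 of that water:
0.654×0.781×(1−α)×2360 = 920.33
(1−α) = 920.33/1205.4 = 0.7635;  α = 0.2365.
Bypass flow = 0.2365×2360 = 558.16 lb/h.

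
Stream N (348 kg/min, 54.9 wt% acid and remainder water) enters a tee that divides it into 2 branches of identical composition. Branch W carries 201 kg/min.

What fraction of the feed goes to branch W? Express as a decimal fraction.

0.578

Fraction to W = 201/348 = 0.5776.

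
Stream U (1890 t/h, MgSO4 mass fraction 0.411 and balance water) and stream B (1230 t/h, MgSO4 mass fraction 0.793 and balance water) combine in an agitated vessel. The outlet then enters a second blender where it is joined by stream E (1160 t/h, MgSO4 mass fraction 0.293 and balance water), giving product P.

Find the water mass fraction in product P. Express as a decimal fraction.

Overall, product flow = 4280 t/h.
water in = 1890×0.589 + 1230×0.207 + 1160×0.707 = 2187.9 t/h.
water fraction in P = 0.511.

0.511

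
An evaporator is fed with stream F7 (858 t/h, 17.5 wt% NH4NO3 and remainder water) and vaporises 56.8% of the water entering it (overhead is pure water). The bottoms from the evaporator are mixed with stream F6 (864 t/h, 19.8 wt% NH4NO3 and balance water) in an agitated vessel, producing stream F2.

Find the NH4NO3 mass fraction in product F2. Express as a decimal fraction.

Vapour removed = 0.568×0.825×858 = 402.06 t/h; concentrate = 455.94 t/h.
NH4NO3 reaching the mixer = 150.15 (from concentrate) + 864×0.198 = 321.22 t/h.
Product flow = 455.94 + 864 = 1319.9 t/h; NH4NO3 fraction = 0.243.

0.243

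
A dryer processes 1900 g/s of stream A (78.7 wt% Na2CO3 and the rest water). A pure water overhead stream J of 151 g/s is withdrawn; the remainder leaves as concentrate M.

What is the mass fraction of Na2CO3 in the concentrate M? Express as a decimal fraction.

0.8549

Na2CO3 is not removed: 1900×0.787 = 1495.3 g/s of Na2CO3 enters M.
Concentrate = 1900 − 151 = 1749 g/s.
Mass fraction = 1495.3/1749 = 0.8549.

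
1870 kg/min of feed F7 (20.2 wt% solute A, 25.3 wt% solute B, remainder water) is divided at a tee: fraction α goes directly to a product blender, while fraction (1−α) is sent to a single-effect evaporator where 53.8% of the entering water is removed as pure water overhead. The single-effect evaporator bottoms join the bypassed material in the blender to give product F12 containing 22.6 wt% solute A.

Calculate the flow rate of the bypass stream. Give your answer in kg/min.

1193 kg/min

All 1870×0.202 = 377.74 kg/min of solute A reaches F12, so F12 = 377.74/0.226 = 1671.4 kg/min and vapour = 198.58 kg/min.
The evaporator receives (1−α)·1870 of feed at 0.545 water and removes 0.538 of that water:
0.538×0.545×(1−α)×1870 = 198.58
(1−α) = 198.58/548.3 = 0.3622;  α = 0.6378.
Bypass flow = 0.6378×1870 = 1192.7 kg/min.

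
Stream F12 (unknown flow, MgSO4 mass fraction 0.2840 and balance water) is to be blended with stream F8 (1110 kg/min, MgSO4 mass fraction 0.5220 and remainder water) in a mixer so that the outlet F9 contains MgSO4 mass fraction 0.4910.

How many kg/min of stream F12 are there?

Let F12 be the unknown flow. Total out = 1110 + F12.
MgSO4 balance: 579.42 + 0.284·F12 = 0.491·(1110 + F12)
(0.284 − 0.491)·F12 = 0.491×1110 − 579.42 = -34.41
F12 = -34.41 / -0.207 = 166.23 kg/min

166.2 kg/min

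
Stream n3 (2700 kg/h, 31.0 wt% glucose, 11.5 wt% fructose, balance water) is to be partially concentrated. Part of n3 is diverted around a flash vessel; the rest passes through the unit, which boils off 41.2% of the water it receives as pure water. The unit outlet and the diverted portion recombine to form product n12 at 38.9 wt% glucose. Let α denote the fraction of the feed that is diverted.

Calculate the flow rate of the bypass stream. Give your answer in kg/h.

385.4 kg/h

All 2700×0.310 = 837 kg/h of glucose reaches n12, so n12 = 837/0.389 = 2151.7 kg/h and vapour = 548.33 kg/h.
The evaporator receives (1−α)·2700 of feed at 0.575 water and removes 0.412 of that water:
0.412×0.575×(1−α)×2700 = 548.33
(1−α) = 548.33/639.63 = 0.8573;  α = 0.1427.
Bypass flow = 0.1427×2700 = 385.4 kg/h.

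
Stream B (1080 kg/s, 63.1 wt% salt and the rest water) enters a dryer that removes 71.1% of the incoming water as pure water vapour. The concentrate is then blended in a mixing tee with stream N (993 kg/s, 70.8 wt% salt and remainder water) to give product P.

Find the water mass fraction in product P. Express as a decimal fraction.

0.226

Vapour removed = 0.711×0.369×1080 = 283.35 kg/s; concentrate = 796.65 kg/s.
water reaching the mixer = 115.17 (from concentrate) + 993×0.292 = 405.13 kg/s.
Product flow = 796.65 + 993 = 1789.7 kg/s; water fraction = 0.226.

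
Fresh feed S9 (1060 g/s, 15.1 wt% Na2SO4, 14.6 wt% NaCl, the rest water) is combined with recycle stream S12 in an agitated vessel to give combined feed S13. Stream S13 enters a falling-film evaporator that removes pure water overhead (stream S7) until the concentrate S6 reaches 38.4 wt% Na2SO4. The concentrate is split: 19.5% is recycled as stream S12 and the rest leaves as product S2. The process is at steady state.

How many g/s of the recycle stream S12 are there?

101 g/s

Overall Na2SO4 balance (none leaves overhead): Na2SO4 in fresh feed = Na2SO4 in product, i.e. 1060×0.151 = (1−0.195)·S6·0.384.
S6 = 160.06/(0.384×0.805) = 517.79 g/s.
Recycle S12 = 0.195×517.79 = 100.97 g/s.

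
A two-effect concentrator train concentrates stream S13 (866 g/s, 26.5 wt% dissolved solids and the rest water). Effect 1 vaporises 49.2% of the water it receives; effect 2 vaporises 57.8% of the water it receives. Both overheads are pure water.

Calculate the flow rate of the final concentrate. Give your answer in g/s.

water in feed = 866×0.735 = 636.51 g/s.
After stage 1: water left = (1−0.492)×636.51 = 323.35; stream total = 552.84 g/s.
After stage 2: water left = (1−0.578)×323.35 = 136.45; final concentrate = 365.94 g/s.

365.9 g/s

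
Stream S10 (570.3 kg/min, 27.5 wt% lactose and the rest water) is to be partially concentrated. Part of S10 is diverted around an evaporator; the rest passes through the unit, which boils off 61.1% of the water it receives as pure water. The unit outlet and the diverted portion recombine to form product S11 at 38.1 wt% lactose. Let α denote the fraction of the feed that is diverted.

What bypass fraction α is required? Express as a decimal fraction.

0.372

All 570.3×0.275 = 156.83 kg/min of lactose reaches S11, so S11 = 156.83/0.381 = 411.63 kg/min and vapour = 158.67 kg/min.
The evaporator receives (1−α)·570.3 of feed at 0.725 water and removes 0.611 of that water:
0.611×0.725×(1−α)×570.3 = 158.67
(1−α) = 158.67/252.63 = 0.6281;  α = 0.3719.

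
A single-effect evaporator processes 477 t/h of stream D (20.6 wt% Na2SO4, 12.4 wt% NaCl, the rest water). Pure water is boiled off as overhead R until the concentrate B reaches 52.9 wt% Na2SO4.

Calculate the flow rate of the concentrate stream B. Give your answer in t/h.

Na2SO4 is conserved: 477×0.206 = 98.262 t/h all reports to the concentrate.
Concentrate = 98.262/(target fraction) = 185.75 t/h.

185.8 t/h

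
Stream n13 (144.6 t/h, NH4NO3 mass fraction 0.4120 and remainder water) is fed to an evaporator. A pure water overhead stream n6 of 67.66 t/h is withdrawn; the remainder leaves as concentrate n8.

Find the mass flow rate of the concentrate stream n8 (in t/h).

Concentrate = 144.6 − 67.66 = 76.94 t/h.

76.94 t/h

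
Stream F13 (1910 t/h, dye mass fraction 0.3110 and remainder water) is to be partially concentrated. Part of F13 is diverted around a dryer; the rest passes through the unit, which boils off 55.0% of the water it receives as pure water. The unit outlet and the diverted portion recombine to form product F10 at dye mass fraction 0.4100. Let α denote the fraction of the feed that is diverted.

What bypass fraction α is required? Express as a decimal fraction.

0.363

All 1910×0.311 = 594.01 t/h of dye reaches F10, so F10 = 594.01/0.410 = 1448.8 t/h and vapour = 461.2 t/h.
The evaporator receives (1−α)·1910 of feed at 0.689 water and removes 0.550 of that water:
0.550×0.689×(1−α)×1910 = 461.2
(1−α) = 461.2/723.79 = 0.6372;  α = 0.3628.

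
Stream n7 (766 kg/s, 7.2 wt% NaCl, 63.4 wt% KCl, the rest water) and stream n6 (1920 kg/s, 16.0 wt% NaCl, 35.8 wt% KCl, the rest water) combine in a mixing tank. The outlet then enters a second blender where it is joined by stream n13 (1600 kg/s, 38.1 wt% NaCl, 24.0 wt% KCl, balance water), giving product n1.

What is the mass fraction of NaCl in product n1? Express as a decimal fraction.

0.2268

Overall, product flow = 4286 kg/s.
NaCl in = 766×0.072 + 1920×0.160 + 1600×0.381 = 971.95 kg/s.
NaCl fraction in n1 = 0.2268.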